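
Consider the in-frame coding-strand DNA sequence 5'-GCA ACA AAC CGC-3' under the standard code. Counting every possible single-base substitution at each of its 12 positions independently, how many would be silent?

Codon 1 (GCA, Ala): 3 synonymous substitutions.
Codon 2 (ACA, Thr): 3 synonymous substitutions.
Codon 3 (AAC, Asn): 1 synonymous substitution.
Codon 4 (CGC, Arg): 3 synonymous substitutions.
Total: 3 + 3 + 1 + 3 = 10.

10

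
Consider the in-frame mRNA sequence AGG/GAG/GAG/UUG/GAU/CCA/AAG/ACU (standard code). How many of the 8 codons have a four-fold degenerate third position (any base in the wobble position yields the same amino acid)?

Codon 1 AGG (Arg): third position 2-fold.
Codon 2 GAG (Glu): third position 2-fold.
Codon 3 GAG (Glu): third position 2-fold.
Codon 4 UUG (Leu): third position 2-fold.
Codon 5 GAU (Asp): third position 2-fold.
Codon 6 CCA (Pro): third position 4-fold.
Codon 7 AAG (Lys): third position 2-fold.
Codon 8 ACU (Thr): third position 4-fold.
Four-fold degenerate third positions: 2.

2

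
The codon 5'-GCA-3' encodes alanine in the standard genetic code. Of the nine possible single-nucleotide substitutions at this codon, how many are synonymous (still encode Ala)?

3

Position 1: none → 0 synonymous.
Position 2: none → 0 synonymous.
Position 3: GCU, GCC, GCG → 3 synonymous.
Total: 0 + 0 + 3 = 3.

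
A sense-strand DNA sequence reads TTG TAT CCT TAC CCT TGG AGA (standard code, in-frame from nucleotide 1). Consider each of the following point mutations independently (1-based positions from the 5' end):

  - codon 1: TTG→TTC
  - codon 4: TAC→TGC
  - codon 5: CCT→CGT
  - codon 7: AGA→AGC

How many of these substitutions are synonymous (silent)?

Codon 1: TTG (Leu) → TTC (Phe) — missense.
Codon 4: TAC (Tyr) → TGC (Cys) — missense.
Codon 5: CCT (Pro) → CGT (Arg) — missense.
Codon 7: AGA (Arg) → AGC (Ser) — missense.
Synonymous: 0 of 4.

0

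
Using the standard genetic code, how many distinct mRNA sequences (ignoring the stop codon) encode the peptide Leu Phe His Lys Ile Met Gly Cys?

Leu: 6 codons.
Phe: 2 codons.
His: 2 codons.
Lys: 2 codons.
Ile: 3 codons.
Met: 1 codon.
Gly: 4 codons.
Cys: 2 codons.
6 × 2 × 2 × 2 × 3 × 1 × 4 × 2 = 1152.

1152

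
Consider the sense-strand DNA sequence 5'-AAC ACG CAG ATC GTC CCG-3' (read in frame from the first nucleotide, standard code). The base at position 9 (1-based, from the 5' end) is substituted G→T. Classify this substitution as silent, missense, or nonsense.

Position 9 falls in codon 3: CAG → Gln.
After the substitution the codon is CAT → His.
Gln ≠ His, so this is a missense mutation.

missense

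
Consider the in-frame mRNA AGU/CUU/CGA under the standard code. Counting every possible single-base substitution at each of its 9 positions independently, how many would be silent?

Codon 1 (AGU, Ser): 1 synonymous substitution.
Codon 2 (CUU, Leu): 3 synonymous substitutions.
Codon 3 (CGA, Arg): 4 synonymous substitutions.
Total: 1 + 3 + 4 = 8.

8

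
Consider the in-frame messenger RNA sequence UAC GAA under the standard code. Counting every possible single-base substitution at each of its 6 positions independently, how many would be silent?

Codon 1 (UAC, Tyr): 1 synonymous substitution.
Codon 2 (GAA, Glu): 1 synonymous substitution.
Total: 1 + 1 = 2.

2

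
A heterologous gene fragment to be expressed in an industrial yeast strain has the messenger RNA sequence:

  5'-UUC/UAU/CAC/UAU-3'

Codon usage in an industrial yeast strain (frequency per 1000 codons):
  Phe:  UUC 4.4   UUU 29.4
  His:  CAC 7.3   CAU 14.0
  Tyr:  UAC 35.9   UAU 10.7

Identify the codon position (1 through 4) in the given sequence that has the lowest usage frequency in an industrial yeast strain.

1

Codon 1 UUC (Phe): 4.4 per 1000.
Codon 2 UAU (Tyr): 10.7 per 1000.
Codon 3 CAC (His): 7.3 per 1000.
Codon 4 UAU (Tyr): 10.7 per 1000.
Lowest frequency is 4.4 at codon 1.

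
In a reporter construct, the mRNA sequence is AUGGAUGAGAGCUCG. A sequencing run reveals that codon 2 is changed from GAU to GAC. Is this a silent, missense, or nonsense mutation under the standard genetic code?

Position 6 falls in codon 2: GAU → Asp.
After the substitution the codon is GAC → Asp.
Both encode Asp, so the change is synonymous.

silent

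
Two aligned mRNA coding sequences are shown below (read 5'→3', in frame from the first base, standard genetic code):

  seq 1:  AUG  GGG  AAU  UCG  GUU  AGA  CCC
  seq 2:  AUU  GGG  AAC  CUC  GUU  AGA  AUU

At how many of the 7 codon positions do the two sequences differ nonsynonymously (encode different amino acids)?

Codon 1: AUG Met / AUU Ile — nonsynonymous.
Codon 2: GGG Gly / GGG Gly — identical.
Codon 3: AAU Asn / AAC Asn — synonymous.
Codon 4: UCG Ser / CUC Leu — nonsynonymous.
Codon 5: GUU Val / GUU Val — identical.
Codon 6: AGA Arg / AGA Arg — identical.
Codon 7: CCC Pro / AUU Ile — nonsynonymous.
Nonsynonymous differences: 3.

3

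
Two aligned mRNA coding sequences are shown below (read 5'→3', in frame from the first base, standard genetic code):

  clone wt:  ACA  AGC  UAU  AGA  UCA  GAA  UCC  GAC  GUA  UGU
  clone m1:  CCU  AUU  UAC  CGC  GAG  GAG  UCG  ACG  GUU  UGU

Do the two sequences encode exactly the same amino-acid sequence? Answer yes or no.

Codon 1: ACA Thr / CCU Pro — nonsynonymous.
Codon 2: AGC Ser / AUU Ile — nonsynonymous.
Codon 3: UAU Tyr / UAC Tyr — synonymous.
Codon 4: AGA Arg / CGC Arg — synonymous.
Codon 5: UCA Ser / GAG Glu — nonsynonymous.
Codon 6: GAA Glu / GAG Glu — synonymous.
Codon 7: UCC Ser / UCG Ser — synonymous.
Codon 8: GAC Asp / ACG Thr — nonsynonymous.
Codon 9: GUA Val / GUU Val — synonymous.
Codon 10: UGU Cys / UGU Cys — identical.
Nonsynonymous differences: 4 → different protein.

no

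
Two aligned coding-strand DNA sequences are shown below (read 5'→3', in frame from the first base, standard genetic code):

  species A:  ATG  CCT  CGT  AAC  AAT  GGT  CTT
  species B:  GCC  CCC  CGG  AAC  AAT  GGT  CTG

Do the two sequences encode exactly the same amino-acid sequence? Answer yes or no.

no

Codon 1: ATG Met / GCC Ala — nonsynonymous.
Codon 2: CCT Pro / CCC Pro — synonymous.
Codon 3: CGT Arg / CGG Arg — synonymous.
Codon 4: AAC Asn / AAC Asn — identical.
Codon 5: AAT Asn / AAT Asn — identical.
Codon 6: GGT Gly / GGT Gly — identical.
Codon 7: CTT Leu / CTG Leu — synonymous.
Nonsynonymous differences: 1 → different protein.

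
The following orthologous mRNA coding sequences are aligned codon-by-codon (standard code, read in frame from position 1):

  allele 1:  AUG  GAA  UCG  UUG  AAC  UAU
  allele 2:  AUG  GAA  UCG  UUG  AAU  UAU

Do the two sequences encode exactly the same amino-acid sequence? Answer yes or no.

yes

Codon 1: AUG Met / AUG Met — identical.
Codon 2: GAA Glu / GAA Glu — identical.
Codon 3: UCG Ser / UCG Ser — identical.
Codon 4: UUG Leu / UUG Leu — identical.
Codon 5: AAC Asn / AAU Asn — synonymous.
Codon 6: UAU Tyr / UAU Tyr — identical.
Nonsynonymous differences: 0 → same protein.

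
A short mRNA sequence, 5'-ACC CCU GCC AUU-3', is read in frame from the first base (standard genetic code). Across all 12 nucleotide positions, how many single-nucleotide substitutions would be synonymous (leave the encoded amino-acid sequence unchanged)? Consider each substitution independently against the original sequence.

Codon 1 (ACC, Thr): 3 synonymous substitutions.
Codon 2 (CCU, Pro): 3 synonymous substitutions.
Codon 3 (GCC, Ala): 3 synonymous substitutions.
Codon 4 (AUU, Ile): 2 synonymous substitutions.
Total: 3 + 3 + 3 + 2 = 11.

11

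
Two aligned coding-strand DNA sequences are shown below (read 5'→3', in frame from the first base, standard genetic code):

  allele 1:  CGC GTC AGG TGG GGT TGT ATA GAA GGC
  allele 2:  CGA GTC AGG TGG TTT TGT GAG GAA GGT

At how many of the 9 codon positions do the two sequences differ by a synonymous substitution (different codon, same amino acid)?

Codon 1: CGC Arg / CGA Arg — synonymous.
Codon 2: GTC Val / GTC Val — identical.
Codon 3: AGG Arg / AGG Arg — identical.
Codon 4: TGG Trp / TGG Trp — identical.
Codon 5: GGT Gly / TTT Phe — nonsynonymous.
Codon 6: TGT Cys / TGT Cys — identical.
Codon 7: ATA Ile / GAG Glu — nonsynonymous.
Codon 8: GAA Glu / GAA Glu — identical.
Codon 9: GGC Gly / GGT Gly — synonymous.
Synonymous differences: 2.

2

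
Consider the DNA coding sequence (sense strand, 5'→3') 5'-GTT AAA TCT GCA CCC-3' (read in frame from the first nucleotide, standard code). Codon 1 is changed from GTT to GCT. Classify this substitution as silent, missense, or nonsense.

Position 2 falls in codon 1: GTT → Val.
After the substitution the codon is GCT → Ala.
Val ≠ Ala, so this is a missense mutation.

missense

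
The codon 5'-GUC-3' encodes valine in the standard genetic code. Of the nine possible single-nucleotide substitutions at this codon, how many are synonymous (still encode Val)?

Position 1: none → 0 synonymous.
Position 2: none → 0 synonymous.
Position 3: GUU, GUA, GUG → 3 synonymous.
Total: 0 + 0 + 3 = 3.

3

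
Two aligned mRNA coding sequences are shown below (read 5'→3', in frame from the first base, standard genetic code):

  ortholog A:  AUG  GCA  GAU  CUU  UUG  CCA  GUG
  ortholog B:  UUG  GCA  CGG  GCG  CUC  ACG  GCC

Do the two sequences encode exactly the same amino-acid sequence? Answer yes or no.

Codon 1: AUG Met / UUG Leu — nonsynonymous.
Codon 2: GCA Ala / GCA Ala — identical.
Codon 3: GAU Asp / CGG Arg — nonsynonymous.
Codon 4: CUU Leu / GCG Ala — nonsynonymous.
Codon 5: UUG Leu / CUC Leu — synonymous.
Codon 6: CCA Pro / ACG Thr — nonsynonymous.
Codon 7: GUG Val / GCC Ala — nonsynonymous.
Nonsynonymous differences: 5 → different protein.

no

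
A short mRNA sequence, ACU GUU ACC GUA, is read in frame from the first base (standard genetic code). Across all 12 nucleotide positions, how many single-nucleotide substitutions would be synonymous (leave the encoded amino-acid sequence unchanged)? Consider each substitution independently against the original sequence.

12

Codon 1 (ACU, Thr): 3 synonymous substitutions.
Codon 2 (GUU, Val): 3 synonymous substitutions.
Codon 3 (ACC, Thr): 3 synonymous substitutions.
Codon 4 (GUA, Val): 3 synonymous substitutions.
Total: 3 + 3 + 3 + 3 = 12.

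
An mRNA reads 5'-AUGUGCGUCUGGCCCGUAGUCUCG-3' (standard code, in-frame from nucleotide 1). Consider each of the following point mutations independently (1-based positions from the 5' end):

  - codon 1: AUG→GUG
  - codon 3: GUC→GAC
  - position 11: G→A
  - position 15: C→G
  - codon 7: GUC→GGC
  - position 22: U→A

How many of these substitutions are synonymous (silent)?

Codon 1: AUG (Met) → GUG (Val) — missense.
Codon 3: GUC (Val) → GAC (Asp) — missense.
Codon 4: UGG (Trp) → UAG (Stop) — nonsense.
Codon 5: CCC (Pro) → CCG (Pro) — synonymous.
Codon 7: GUC (Val) → GGC (Gly) — missense.
Codon 8: UCG (Ser) → ACG (Thr) — missense.
Synonymous: 1 of 6.

1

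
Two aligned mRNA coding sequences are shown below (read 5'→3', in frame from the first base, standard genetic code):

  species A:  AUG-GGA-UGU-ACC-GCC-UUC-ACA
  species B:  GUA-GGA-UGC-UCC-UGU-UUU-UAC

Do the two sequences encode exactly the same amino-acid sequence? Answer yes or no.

Codon 1: AUG Met / GUA Val — nonsynonymous.
Codon 2: GGA Gly / GGA Gly — identical.
Codon 3: UGU Cys / UGC Cys — synonymous.
Codon 4: ACC Thr / UCC Ser — nonsynonymous.
Codon 5: GCC Ala / UGU Cys — nonsynonymous.
Codon 6: UUC Phe / UUU Phe — synonymous.
Codon 7: ACA Thr / UAC Tyr — nonsynonymous.
Nonsynonymous differences: 4 → different protein.

no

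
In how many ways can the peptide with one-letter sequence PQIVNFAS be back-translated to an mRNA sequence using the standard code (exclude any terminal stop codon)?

9216

Pro: 4 codons.
Gln: 2 codons.
Ile: 3 codons.
Val: 4 codons.
Asn: 2 codons.
Phe: 2 codons.
Ala: 4 codons.
Ser: 6 codons.
4 × 2 × 3 × 4 × 2 × 2 × 4 × 6 = 9216.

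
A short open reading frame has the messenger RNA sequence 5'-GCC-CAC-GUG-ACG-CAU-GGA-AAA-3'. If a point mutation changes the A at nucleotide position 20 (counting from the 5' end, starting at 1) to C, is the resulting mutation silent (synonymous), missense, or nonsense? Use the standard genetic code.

Position 20 falls in codon 7: AAA → Lys.
After the substitution the codon is ACA → Thr.
Lys ≠ Thr, so this is a missense mutation.

missense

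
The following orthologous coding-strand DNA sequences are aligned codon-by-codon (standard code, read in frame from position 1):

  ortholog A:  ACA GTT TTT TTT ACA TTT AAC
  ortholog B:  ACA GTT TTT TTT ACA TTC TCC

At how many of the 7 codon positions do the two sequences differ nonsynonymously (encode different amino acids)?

1

Codon 1: ACA Thr / ACA Thr — identical.
Codon 2: GTT Val / GTT Val — identical.
Codon 3: TTT Phe / TTT Phe — identical.
Codon 4: TTT Phe / TTT Phe — identical.
Codon 5: ACA Thr / ACA Thr — identical.
Codon 6: TTT Phe / TTC Phe — synonymous.
Codon 7: AAC Asn / TCC Ser — nonsynonymous.
Nonsynonymous differences: 1.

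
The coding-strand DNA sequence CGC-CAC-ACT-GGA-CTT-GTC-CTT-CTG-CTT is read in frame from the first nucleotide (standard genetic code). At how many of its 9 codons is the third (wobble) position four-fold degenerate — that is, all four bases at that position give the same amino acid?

8

Codon 1 CGC (Arg): third position 4-fold.
Codon 2 CAC (His): third position 2-fold.
Codon 3 ACT (Thr): third position 4-fold.
Codon 4 GGA (Gly): third position 4-fold.
Codon 5 CTT (Leu): third position 4-fold.
Codon 6 GTC (Val): third position 4-fold.
Codon 7 CTT (Leu): third position 4-fold.
Codon 8 CTG (Leu): third position 4-fold.
Codon 9 CTT (Leu): third position 4-fold.
Four-fold degenerate third positions: 8.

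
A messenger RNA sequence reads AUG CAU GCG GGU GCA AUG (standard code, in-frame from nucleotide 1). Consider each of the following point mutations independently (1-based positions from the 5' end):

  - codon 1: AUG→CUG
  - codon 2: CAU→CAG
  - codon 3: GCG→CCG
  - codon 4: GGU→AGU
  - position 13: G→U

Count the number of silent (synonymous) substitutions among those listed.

0

Codon 1: AUG (Met) → CUG (Leu) — missense.
Codon 2: CAU (His) → CAG (Gln) — missense.
Codon 3: GCG (Ala) → CCG (Pro) — missense.
Codon 4: GGU (Gly) → AGU (Ser) — missense.
Codon 5: GCA (Ala) → UCA (Ser) — missense.
Synonymous: 0 of 5.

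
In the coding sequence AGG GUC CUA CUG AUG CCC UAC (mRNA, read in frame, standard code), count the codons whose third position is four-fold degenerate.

4

Codon 1 AGG (Arg): third position 2-fold.
Codon 2 GUC (Val): third position 4-fold.
Codon 3 CUA (Leu): third position 4-fold.
Codon 4 CUG (Leu): third position 4-fold.
Codon 5 AUG (Met): third position 1-fold.
Codon 6 CCC (Pro): third position 4-fold.
Codon 7 UAC (Tyr): third position 2-fold.
Four-fold degenerate third positions: 4.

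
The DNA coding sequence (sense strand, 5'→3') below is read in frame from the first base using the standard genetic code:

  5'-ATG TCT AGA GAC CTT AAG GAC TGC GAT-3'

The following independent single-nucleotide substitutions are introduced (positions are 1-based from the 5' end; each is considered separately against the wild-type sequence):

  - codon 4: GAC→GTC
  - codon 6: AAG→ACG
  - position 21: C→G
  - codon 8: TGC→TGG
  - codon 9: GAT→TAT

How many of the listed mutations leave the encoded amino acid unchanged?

0

Codon 4: GAC (Asp) → GTC (Val) — missense.
Codon 6: AAG (Lys) → ACG (Thr) — missense.
Codon 7: GAC (Asp) → GAG (Glu) — missense.
Codon 8: TGC (Cys) → TGG (Trp) — missense.
Codon 9: GAT (Asp) → TAT (Tyr) — missense.
Synonymous: 0 of 5.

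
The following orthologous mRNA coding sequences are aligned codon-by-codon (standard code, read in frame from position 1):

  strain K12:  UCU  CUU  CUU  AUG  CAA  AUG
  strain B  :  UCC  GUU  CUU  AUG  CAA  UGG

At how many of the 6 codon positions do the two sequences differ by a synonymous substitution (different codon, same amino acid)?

Codon 1: UCU Ser / UCC Ser — synonymous.
Codon 2: CUU Leu / GUU Val — nonsynonymous.
Codon 3: CUU Leu / CUU Leu — identical.
Codon 4: AUG Met / AUG Met — identical.
Codon 5: CAA Gln / CAA Gln — identical.
Codon 6: AUG Met / UGG Trp — nonsynonymous.
Synonymous differences: 1.

1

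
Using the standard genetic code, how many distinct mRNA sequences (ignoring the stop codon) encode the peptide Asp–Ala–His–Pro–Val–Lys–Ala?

Asp: 2 codons.
Ala: 4 codons.
His: 2 codons.
Pro: 4 codons.
Val: 4 codons.
Lys: 2 codons.
Ala: 4 codons.
2 × 4 × 2 × 4 × 4 × 2 × 4 = 2048.

2048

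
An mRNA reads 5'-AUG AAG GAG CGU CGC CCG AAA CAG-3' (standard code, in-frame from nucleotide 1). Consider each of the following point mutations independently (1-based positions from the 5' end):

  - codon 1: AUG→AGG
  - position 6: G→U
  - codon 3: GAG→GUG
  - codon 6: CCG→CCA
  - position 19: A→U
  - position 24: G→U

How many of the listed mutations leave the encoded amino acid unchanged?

1

Codon 1: AUG (Met) → AGG (Arg) — missense.
Codon 2: AAG (Lys) → AAU (Asn) — missense.
Codon 3: GAG (Glu) → GUG (Val) — missense.
Codon 6: CCG (Pro) → CCA (Pro) — synonymous.
Codon 7: AAA (Lys) → UAA (Stop) — nonsense.
Codon 8: CAG (Gln) → CAU (His) — missense.
Synonymous: 1 of 6.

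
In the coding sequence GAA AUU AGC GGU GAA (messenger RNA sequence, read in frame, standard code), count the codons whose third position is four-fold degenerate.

1

Codon 1 GAA (Glu): third position 2-fold.
Codon 2 AUU (Ile): third position 3-fold.
Codon 3 AGC (Ser): third position 2-fold.
Codon 4 GGU (Gly): third position 4-fold.
Codon 5 GAA (Glu): third position 2-fold.
Four-fold degenerate third positions: 1.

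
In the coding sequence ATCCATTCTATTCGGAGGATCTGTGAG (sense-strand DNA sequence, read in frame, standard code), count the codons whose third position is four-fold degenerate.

Codon 1 ATC (Ile): third position 3-fold.
Codon 2 CAT (His): third position 2-fold.
Codon 3 TCT (Ser): third position 4-fold.
Codon 4 ATT (Ile): third position 3-fold.
Codon 5 CGG (Arg): third position 4-fold.
Codon 6 AGG (Arg): third position 2-fold.
Codon 7 ATC (Ile): third position 3-fold.
Codon 8 TGT (Cys): third position 2-fold.
Codon 9 GAG (Glu): third position 2-fold.
Four-fold degenerate third positions: 2.

2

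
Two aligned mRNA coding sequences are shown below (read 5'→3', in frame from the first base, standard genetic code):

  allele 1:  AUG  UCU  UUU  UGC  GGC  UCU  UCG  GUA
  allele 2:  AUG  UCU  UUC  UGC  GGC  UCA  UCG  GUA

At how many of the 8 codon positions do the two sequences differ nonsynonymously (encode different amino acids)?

Codon 1: AUG Met / AUG Met — identical.
Codon 2: UCU Ser / UCU Ser — identical.
Codon 3: UUU Phe / UUC Phe — synonymous.
Codon 4: UGC Cys / UGC Cys — identical.
Codon 5: GGC Gly / GGC Gly — identical.
Codon 6: UCU Ser / UCA Ser — synonymous.
Codon 7: UCG Ser / UCG Ser — identical.
Codon 8: GUA Val / GUA Val — identical.
Nonsynonymous differences: 0.

0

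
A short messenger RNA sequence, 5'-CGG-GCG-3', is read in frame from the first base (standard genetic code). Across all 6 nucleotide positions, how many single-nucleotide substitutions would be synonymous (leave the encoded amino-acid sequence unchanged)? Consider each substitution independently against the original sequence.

Codon 1 (CGG, Arg): 4 synonymous substitutions.
Codon 2 (GCG, Ala): 3 synonymous substitutions.
Total: 4 + 3 = 7.

7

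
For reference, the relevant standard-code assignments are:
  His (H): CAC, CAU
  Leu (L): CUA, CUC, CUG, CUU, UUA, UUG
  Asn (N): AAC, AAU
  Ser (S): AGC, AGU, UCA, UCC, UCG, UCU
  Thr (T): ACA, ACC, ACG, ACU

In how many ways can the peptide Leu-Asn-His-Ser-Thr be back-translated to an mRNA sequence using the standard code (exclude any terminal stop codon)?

Leu: 6 codons.
Asn: 2 codons.
His: 2 codons.
Ser: 6 codons.
Thr: 4 codons.
6 × 2 × 2 × 6 × 4 = 576.

576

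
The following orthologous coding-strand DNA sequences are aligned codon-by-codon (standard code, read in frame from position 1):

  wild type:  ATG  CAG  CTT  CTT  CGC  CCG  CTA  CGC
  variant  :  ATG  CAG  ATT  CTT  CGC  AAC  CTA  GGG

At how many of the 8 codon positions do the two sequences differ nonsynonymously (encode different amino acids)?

3

Codon 1: ATG Met / ATG Met — identical.
Codon 2: CAG Gln / CAG Gln — identical.
Codon 3: CTT Leu / ATT Ile — nonsynonymous.
Codon 4: CTT Leu / CTT Leu — identical.
Codon 5: CGC Arg / CGC Arg — identical.
Codon 6: CCG Pro / AAC Asn — nonsynonymous.
Codon 7: CTA Leu / CTA Leu — identical.
Codon 8: CGC Arg / GGG Gly — nonsynonymous.
Nonsynonymous differences: 3.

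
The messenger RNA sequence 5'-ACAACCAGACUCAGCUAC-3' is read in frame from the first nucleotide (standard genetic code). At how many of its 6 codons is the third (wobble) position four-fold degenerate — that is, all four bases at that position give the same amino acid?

3

Codon 1 ACA (Thr): third position 4-fold.
Codon 2 ACC (Thr): third position 4-fold.
Codon 3 AGA (Arg): third position 2-fold.
Codon 4 CUC (Leu): third position 4-fold.
Codon 5 AGC (Ser): third position 2-fold.
Codon 6 UAC (Tyr): third position 2-fold.
Four-fold degenerate third positions: 3.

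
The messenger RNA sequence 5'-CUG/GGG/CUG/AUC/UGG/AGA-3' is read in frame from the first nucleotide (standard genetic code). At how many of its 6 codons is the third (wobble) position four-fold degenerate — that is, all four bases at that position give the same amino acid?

Codon 1 CUG (Leu): third position 4-fold.
Codon 2 GGG (Gly): third position 4-fold.
Codon 3 CUG (Leu): third position 4-fold.
Codon 4 AUC (Ile): third position 3-fold.
Codon 5 UGG (Trp): third position 1-fold.
Codon 6 AGA (Arg): third position 2-fold.
Four-fold degenerate third positions: 3.

3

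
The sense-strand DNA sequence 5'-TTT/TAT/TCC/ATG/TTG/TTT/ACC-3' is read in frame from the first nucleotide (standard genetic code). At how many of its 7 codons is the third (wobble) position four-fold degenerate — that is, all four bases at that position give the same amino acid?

Codon 1 TTT (Phe): third position 2-fold.
Codon 2 TAT (Tyr): third position 2-fold.
Codon 3 TCC (Ser): third position 4-fold.
Codon 4 ATG (Met): third position 1-fold.
Codon 5 TTG (Leu): third position 2-fold.
Codon 6 TTT (Phe): third position 2-fold.
Codon 7 ACC (Thr): third position 4-fold.
Four-fold degenerate third positions: 2.

2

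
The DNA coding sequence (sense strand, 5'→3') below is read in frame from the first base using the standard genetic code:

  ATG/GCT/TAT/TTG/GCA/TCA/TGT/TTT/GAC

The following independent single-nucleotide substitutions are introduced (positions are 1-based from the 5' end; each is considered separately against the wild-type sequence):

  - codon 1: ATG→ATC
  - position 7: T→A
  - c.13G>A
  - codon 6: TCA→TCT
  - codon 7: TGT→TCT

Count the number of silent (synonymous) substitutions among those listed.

Codon 1: ATG (Met) → ATC (Ile) — missense.
Codon 3: TAT (Tyr) → AAT (Asn) — missense.
Codon 5: GCA (Ala) → ACA (Thr) — missense.
Codon 6: TCA (Ser) → TCT (Ser) — synonymous.
Codon 7: TGT (Cys) → TCT (Ser) — missense.
Synonymous: 1 of 5.

1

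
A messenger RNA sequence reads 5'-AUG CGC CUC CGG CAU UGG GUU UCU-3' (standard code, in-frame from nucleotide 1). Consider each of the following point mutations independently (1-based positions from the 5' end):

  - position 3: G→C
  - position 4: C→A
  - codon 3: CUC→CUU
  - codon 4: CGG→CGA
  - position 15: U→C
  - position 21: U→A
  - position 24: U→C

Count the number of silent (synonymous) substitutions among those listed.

5

Codon 1: AUG (Met) → AUC (Ile) — missense.
Codon 2: CGC (Arg) → AGC (Ser) — missense.
Codon 3: CUC (Leu) → CUU (Leu) — synonymous.
Codon 4: CGG (Arg) → CGA (Arg) — synonymous.
Codon 5: CAU (His) → CAC (His) — synonymous.
Codon 7: GUU (Val) → GUA (Val) — synonymous.
Codon 8: UCU (Ser) → UCC (Ser) — synonymous.
Synonymous: 5 of 7.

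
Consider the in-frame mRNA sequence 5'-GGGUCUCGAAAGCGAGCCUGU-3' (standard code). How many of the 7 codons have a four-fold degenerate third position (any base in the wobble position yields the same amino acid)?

Codon 1 GGG (Gly): third position 4-fold.
Codon 2 UCU (Ser): third position 4-fold.
Codon 3 CGA (Arg): third position 4-fold.
Codon 4 AAG (Lys): third position 2-fold.
Codon 5 CGA (Arg): third position 4-fold.
Codon 6 GCC (Ala): third position 4-fold.
Codon 7 UGU (Cys): third position 2-fold.
Four-fold degenerate third positions: 5.

5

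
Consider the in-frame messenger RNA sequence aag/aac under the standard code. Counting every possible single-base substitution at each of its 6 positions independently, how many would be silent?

2

Codon 1 (AAG, Lys): 1 synonymous substitution.
Codon 2 (AAC, Asn): 1 synonymous substitution.
Total: 1 + 1 = 2.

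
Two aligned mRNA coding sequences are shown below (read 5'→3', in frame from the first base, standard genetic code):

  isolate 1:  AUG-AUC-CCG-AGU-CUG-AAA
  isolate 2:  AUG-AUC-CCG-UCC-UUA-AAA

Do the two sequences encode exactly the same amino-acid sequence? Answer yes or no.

yes

Codon 1: AUG Met / AUG Met — identical.
Codon 2: AUC Ile / AUC Ile — identical.
Codon 3: CCG Pro / CCG Pro — identical.
Codon 4: AGU Ser / UCC Ser — synonymous.
Codon 5: CUG Leu / UUA Leu — synonymous.
Codon 6: AAA Lys / AAA Lys — identical.
Nonsynonymous differences: 0 → same protein.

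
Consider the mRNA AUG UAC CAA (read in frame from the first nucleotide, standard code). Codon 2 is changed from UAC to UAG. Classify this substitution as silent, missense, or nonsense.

Position 6 falls in codon 2: UAC → Tyr.
After the substitution the codon is UAG → Stop.
The new codon is a stop codon, so this is a nonsense mutation.

nonsense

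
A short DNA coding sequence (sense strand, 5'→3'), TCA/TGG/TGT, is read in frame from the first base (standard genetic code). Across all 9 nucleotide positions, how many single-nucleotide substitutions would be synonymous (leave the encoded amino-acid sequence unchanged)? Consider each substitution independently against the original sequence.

4

Codon 1 (TCA, Ser): 3 synonymous substitutions.
Codon 2 (TGG, Trp): 0 synonymous substitutions.
Codon 3 (TGT, Cys): 1 synonymous substitution.
Total: 3 + 0 + 1 = 4.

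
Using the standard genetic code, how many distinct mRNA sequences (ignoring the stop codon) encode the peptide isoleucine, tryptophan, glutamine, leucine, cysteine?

Ile: 3 codons.
Trp: 1 codon.
Gln: 2 codons.
Leu: 6 codons.
Cys: 2 codons.
3 × 1 × 2 × 6 × 2 = 72.

72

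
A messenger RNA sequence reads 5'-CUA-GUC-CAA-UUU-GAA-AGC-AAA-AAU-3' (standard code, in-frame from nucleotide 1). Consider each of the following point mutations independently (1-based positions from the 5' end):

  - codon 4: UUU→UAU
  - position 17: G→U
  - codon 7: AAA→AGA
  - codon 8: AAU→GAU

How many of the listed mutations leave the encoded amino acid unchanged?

0

Codon 4: UUU (Phe) → UAU (Tyr) — missense.
Codon 6: AGC (Ser) → AUC (Ile) — missense.
Codon 7: AAA (Lys) → AGA (Arg) — missense.
Codon 8: AAU (Asn) → GAU (Asp) — missense.
Synonymous: 0 of 4.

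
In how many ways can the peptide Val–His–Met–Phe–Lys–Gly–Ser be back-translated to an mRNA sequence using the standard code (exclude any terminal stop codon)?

Val: 4 codons.
His: 2 codons.
Met: 1 codon.
Phe: 2 codons.
Lys: 2 codons.
Gly: 4 codons.
Ser: 6 codons.
4 × 2 × 1 × 2 × 2 × 4 × 6 = 768.

768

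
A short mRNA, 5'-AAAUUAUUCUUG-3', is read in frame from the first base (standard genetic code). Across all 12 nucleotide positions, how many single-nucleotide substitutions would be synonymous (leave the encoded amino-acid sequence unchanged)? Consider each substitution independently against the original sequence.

6

Codon 1 (AAA, Lys): 1 synonymous substitution.
Codon 2 (UUA, Leu): 2 synonymous substitutions.
Codon 3 (UUC, Phe): 1 synonymous substitution.
Codon 4 (UUG, Leu): 2 synonymous substitutions.
Total: 1 + 2 + 1 + 2 = 6.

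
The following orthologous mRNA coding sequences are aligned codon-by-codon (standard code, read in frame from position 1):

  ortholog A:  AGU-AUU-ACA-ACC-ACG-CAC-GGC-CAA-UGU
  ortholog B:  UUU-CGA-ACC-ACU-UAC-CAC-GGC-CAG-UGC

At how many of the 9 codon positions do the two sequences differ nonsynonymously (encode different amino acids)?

3

Codon 1: AGU Ser / UUU Phe — nonsynonymous.
Codon 2: AUU Ile / CGA Arg — nonsynonymous.
Codon 3: ACA Thr / ACC Thr — synonymous.
Codon 4: ACC Thr / ACU Thr — synonymous.
Codon 5: ACG Thr / UAC Tyr — nonsynonymous.
Codon 6: CAC His / CAC His — identical.
Codon 7: GGC Gly / GGC Gly — identical.
Codon 8: CAA Gln / CAG Gln — synonymous.
Codon 9: UGU Cys / UGC Cys — synonymous.
Nonsynonymous differences: 3.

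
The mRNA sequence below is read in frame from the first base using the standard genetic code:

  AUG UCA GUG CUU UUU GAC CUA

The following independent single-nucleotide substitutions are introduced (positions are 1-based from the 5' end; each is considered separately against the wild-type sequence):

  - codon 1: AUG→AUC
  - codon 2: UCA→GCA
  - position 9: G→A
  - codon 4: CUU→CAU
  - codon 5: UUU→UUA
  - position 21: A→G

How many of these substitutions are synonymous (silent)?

2

Codon 1: AUG (Met) → AUC (Ile) — missense.
Codon 2: UCA (Ser) → GCA (Ala) — missense.
Codon 3: GUG (Val) → GUA (Val) — synonymous.
Codon 4: CUU (Leu) → CAU (His) — missense.
Codon 5: UUU (Phe) → UUA (Leu) — missense.
Codon 7: CUA (Leu) → CUG (Leu) — synonymous.
Synonymous: 2 of 6.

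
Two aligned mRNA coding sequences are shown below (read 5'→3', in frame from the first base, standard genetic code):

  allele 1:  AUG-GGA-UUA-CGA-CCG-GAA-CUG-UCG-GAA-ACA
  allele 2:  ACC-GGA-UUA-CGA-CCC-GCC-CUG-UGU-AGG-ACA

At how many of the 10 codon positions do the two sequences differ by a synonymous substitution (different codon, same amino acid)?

Codon 1: AUG Met / ACC Thr — nonsynonymous.
Codon 2: GGA Gly / GGA Gly — identical.
Codon 3: UUA Leu / UUA Leu — identical.
Codon 4: CGA Arg / CGA Arg — identical.
Codon 5: CCG Pro / CCC Pro — synonymous.
Codon 6: GAA Glu / GCC Ala — nonsynonymous.
Codon 7: CUG Leu / CUG Leu — identical.
Codon 8: UCG Ser / UGU Cys — nonsynonymous.
Codon 9: GAA Glu / AGG Arg — nonsynonymous.
Codon 10: ACA Thr / ACA Thr — identical.
Synonymous differences: 1.

1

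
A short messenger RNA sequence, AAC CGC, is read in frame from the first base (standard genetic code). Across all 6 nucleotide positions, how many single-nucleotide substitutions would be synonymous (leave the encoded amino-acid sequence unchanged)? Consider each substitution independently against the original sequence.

Codon 1 (AAC, Asn): 1 synonymous substitution.
Codon 2 (CGC, Arg): 3 synonymous substitutions.
Total: 1 + 3 = 4.

4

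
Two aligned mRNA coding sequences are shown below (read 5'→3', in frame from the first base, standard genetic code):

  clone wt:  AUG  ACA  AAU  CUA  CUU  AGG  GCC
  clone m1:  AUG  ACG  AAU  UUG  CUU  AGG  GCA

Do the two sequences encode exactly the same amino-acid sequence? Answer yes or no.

yes

Codon 1: AUG Met / AUG Met — identical.
Codon 2: ACA Thr / ACG Thr — synonymous.
Codon 3: AAU Asn / AAU Asn — identical.
Codon 4: CUA Leu / UUG Leu — synonymous.
Codon 5: CUU Leu / CUU Leu — identical.
Codon 6: AGG Arg / AGG Arg — identical.
Codon 7: GCC Ala / GCA Ala — synonymous.
Nonsynonymous differences: 0 → same protein.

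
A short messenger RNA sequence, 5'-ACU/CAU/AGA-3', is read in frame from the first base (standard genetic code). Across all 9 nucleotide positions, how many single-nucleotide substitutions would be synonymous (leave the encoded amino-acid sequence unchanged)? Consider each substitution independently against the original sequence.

6

Codon 1 (ACU, Thr): 3 synonymous substitutions.
Codon 2 (CAU, His): 1 synonymous substitution.
Codon 3 (AGA, Arg): 2 synonymous substitutions.
Total: 3 + 1 + 2 = 6.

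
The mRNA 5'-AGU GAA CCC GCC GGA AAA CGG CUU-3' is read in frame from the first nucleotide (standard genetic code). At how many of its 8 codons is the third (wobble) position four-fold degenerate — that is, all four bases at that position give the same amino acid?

5

Codon 1 AGU (Ser): third position 2-fold.
Codon 2 GAA (Glu): third position 2-fold.
Codon 3 CCC (Pro): third position 4-fold.
Codon 4 GCC (Ala): third position 4-fold.
Codon 5 GGA (Gly): third position 4-fold.
Codon 6 AAA (Lys): third position 2-fold.
Codon 7 CGG (Arg): third position 4-fold.
Codon 8 CUU (Leu): third position 4-fold.
Four-fold degenerate third positions: 5.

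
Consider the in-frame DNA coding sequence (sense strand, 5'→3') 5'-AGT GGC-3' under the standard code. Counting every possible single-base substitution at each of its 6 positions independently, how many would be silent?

4

Codon 1 (AGT, Ser): 1 synonymous substitution.
Codon 2 (GGC, Gly): 3 synonymous substitutions.
Total: 1 + 3 = 4.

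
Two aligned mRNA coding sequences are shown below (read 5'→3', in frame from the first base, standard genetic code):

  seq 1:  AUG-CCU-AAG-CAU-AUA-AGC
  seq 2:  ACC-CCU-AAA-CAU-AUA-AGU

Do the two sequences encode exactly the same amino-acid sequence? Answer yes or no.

no

Codon 1: AUG Met / ACC Thr — nonsynonymous.
Codon 2: CCU Pro / CCU Pro — identical.
Codon 3: AAG Lys / AAA Lys — synonymous.
Codon 4: CAU His / CAU His — identical.
Codon 5: AUA Ile / AUA Ile — identical.
Codon 6: AGC Ser / AGU Ser — synonymous.
Nonsynonymous differences: 1 → different protein.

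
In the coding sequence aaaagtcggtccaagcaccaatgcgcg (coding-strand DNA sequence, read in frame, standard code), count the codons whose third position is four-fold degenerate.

3

Codon 1 AAA (Lys): third position 2-fold.
Codon 2 AGT (Ser): third position 2-fold.
Codon 3 CGG (Arg): third position 4-fold.
Codon 4 TCC (Ser): third position 4-fold.
Codon 5 AAG (Lys): third position 2-fold.
Codon 6 CAC (His): third position 2-fold.
Codon 7 CAA (Gln): third position 2-fold.
Codon 8 TGC (Cys): third position 2-fold.
Codon 9 GCG (Ala): third position 4-fold.
Four-fold degenerate third positions: 3.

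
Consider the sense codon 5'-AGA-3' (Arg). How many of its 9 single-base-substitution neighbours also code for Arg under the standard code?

2

Position 1: CGA → 1 synonymous.
Position 2: none → 0 synonymous.
Position 3: AGG → 1 synonymous.
Total: 1 + 0 + 1 = 2.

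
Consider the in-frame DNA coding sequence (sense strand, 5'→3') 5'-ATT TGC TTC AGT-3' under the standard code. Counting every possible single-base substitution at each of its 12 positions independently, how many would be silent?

5

Codon 1 (ATT, Ile): 2 synonymous substitutions.
Codon 2 (TGC, Cys): 1 synonymous substitution.
Codon 3 (TTC, Phe): 1 synonymous substitution.
Codon 4 (AGT, Ser): 1 synonymous substitution.
Total: 2 + 1 + 1 + 1 = 5.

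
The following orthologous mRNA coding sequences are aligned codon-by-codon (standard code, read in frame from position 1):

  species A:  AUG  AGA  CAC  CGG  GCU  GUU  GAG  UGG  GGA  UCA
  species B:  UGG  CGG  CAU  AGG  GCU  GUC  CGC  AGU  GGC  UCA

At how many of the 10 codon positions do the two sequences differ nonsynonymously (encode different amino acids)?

Codon 1: AUG Met / UGG Trp — nonsynonymous.
Codon 2: AGA Arg / CGG Arg — synonymous.
Codon 3: CAC His / CAU His — synonymous.
Codon 4: CGG Arg / AGG Arg — synonymous.
Codon 5: GCU Ala / GCU Ala — identical.
Codon 6: GUU Val / GUC Val — synonymous.
Codon 7: GAG Glu / CGC Arg — nonsynonymous.
Codon 8: UGG Trp / AGU Ser — nonsynonymous.
Codon 9: GGA Gly / GGC Gly — synonymous.
Codon 10: UCA Ser / UCA Ser — identical.
Nonsynonymous differences: 3.

3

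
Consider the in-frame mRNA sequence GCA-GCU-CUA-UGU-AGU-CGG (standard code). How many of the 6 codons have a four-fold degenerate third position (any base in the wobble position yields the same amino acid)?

Codon 1 GCA (Ala): third position 4-fold.
Codon 2 GCU (Ala): third position 4-fold.
Codon 3 CUA (Leu): third position 4-fold.
Codon 4 UGU (Cys): third position 2-fold.
Codon 5 AGU (Ser): third position 2-fold.
Codon 6 CGG (Arg): third position 4-fold.
Four-fold degenerate third positions: 4.

4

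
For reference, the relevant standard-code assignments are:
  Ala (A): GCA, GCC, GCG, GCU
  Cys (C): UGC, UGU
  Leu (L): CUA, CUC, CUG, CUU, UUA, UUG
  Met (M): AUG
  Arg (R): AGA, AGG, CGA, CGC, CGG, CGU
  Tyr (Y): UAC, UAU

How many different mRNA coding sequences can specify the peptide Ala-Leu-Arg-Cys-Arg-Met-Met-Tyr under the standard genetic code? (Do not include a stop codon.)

3456

Ala: 4 codons.
Leu: 6 codons.
Arg: 6 codons.
Cys: 2 codons.
Arg: 6 codons.
Met: 1 codon.
Met: 1 codon.
Tyr: 2 codons.
4 × 6 × 6 × 2 × 6 × 1 × 1 × 2 = 3456.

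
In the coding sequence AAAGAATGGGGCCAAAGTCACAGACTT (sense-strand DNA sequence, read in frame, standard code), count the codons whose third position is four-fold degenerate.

2

Codon 1 AAA (Lys): third position 2-fold.
Codon 2 GAA (Glu): third position 2-fold.
Codon 3 TGG (Trp): third position 1-fold.
Codon 4 GGC (Gly): third position 4-fold.
Codon 5 CAA (Gln): third position 2-fold.
Codon 6 AGT (Ser): third position 2-fold.
Codon 7 CAC (His): third position 2-fold.
Codon 8 AGA (Arg): third position 2-fold.
Codon 9 CTT (Leu): third position 4-fold.
Four-fold degenerate third positions: 2.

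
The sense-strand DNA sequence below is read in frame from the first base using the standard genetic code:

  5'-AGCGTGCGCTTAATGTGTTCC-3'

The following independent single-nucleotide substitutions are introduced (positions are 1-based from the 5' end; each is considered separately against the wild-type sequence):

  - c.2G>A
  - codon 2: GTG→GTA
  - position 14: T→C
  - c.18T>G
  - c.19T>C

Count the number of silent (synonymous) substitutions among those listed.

1

Codon 1: AGC (Ser) → AAC (Asn) — missense.
Codon 2: GTG (Val) → GTA (Val) — synonymous.
Codon 5: ATG (Met) → ACG (Thr) — missense.
Codon 6: TGT (Cys) → TGG (Trp) — missense.
Codon 7: TCC (Ser) → CCC (Pro) — missense.
Synonymous: 1 of 5.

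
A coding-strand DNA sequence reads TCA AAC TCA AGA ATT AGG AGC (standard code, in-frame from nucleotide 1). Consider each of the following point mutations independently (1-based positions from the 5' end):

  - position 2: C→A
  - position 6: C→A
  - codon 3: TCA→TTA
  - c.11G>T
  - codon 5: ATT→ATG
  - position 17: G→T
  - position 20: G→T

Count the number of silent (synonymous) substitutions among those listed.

0

Codon 1: TCA (Ser) → TAA (Stop) — nonsense.
Codon 2: AAC (Asn) → AAA (Lys) — missense.
Codon 3: TCA (Ser) → TTA (Leu) — missense.
Codon 4: AGA (Arg) → ATA (Ile) — missense.
Codon 5: ATT (Ile) → ATG (Met) — missense.
Codon 6: AGG (Arg) → ATG (Met) — missense.
Codon 7: AGC (Ser) → ATC (Ile) — missense.
Synonymous: 0 of 7.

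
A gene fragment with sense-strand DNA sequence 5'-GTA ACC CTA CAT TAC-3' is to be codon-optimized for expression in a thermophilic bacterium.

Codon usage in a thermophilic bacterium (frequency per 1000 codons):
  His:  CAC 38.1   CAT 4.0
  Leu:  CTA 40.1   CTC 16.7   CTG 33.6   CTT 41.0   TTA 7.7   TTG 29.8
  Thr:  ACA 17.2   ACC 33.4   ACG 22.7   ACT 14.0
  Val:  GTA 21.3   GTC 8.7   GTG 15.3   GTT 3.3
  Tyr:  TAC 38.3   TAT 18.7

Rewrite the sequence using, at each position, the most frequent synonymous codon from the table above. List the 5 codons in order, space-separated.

Codon 1 (Val): best is GTA at 21.3.
Codon 2 (Thr): best is ACC at 33.4.
Codon 3 (Leu): best is CTT at 41.0.
Codon 4 (His): best is CAC at 38.1.
Codon 5 (Tyr): best is TAC at 38.3.

GTA ACC CTT CAC TAC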